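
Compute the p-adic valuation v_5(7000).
v_5(7000) = 3

v_5(n) is the largest exponent k such that 5^k divides n. Factor out: 7000 = 5^3 · 56. (Sign doesn't affect v_p.) So v_5(7000) = 3.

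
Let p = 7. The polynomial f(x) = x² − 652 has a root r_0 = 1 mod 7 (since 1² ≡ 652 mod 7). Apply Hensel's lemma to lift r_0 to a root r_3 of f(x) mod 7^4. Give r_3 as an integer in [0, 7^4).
r_3 = 645 (mod 2401)

Hensel's recurrence: r_{i+1} = r_i − f(r_i)·(f′(r_i))^{-1} mod 7^{i+2}, with f′(x) = 2x. Iterate:
  r_0 = 1 (mod 7)
  r_1 = 8 (mod 49)
  r_2 = 302 (mod 343)
  r_3 = 645 (mod 2401)
Final: r_3 = 645, and one checks f(r_3) ≡ 0 mod 7^4.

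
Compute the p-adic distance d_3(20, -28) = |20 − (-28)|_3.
d_3(20, -28) = 1/3

Step 1 — x − y = 20 − (-28) = 48. Step 2 — v_3(48) = 1 (factor: 48 = (3^1 · 16); the sign does not affect v_p). Step 3 — |x − y|_3 = 3^{-1} = 1/3.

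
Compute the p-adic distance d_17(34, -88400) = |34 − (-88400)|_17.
d_17(34, -88400) = 1/4913

Step 1 — x − y = 34 − (-88400) = 88434. Step 2 — v_17(88434) = 3 (factor: 88434 = (17^3 · 18); the sign does not affect v_p). Step 3 — |x − y|_17 = 17^{-3} = 1/4913.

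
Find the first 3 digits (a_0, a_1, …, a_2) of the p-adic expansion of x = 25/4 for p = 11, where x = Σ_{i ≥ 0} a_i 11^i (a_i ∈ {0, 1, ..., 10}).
(a_0, …, a_2) = (9, 8, 2)

v_11(25/4) = 0 (numerator and denominator both coprime to 11), so x ∈ ℤ_11^×. Compute digits iteratively via a_i = x_i mod 11, x_{i+1} = (x_i − a_i)/11, with x_0 = x:
  x_0 = 25/4;  a_0 = 9;  x_1 = (x_0 − 9)/11 = -1/4
  x_1 = -1/4;  a_1 = 8;  x_2 = (x_1 − 8)/11 = -3/4
  x_2 = -3/4;  a_2 = 2;  x_3 = (x_2 − 2)/11 = -1/4
Digits: (9, 8, 2).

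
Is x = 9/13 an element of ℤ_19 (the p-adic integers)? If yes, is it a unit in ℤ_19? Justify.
x ∈ ℤ_19^× (unit); v_19(x) = 0

ℤ_19 = {x ∈ ℚ_19 : v_19(x) ≥ 0} and ℤ_19^× = {x ∈ ℤ_19 : v_19(x) = 0}. Here v_19(9/13) = v_19(num) − v_19(den) = 0; compare against these criteria.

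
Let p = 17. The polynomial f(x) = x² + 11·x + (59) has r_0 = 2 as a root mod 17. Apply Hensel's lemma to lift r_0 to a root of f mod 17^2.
r_1 = 189 (mod 289)

Hensel: r_{i+1} = r_i − f(r_i)·(f′(r_i))^{-1} mod 17^{i+2}, f′(x) = 2x + 11. Iterate:
  r_0 = 2 (mod 17)
  r_1 = 189 (mod 289)
Final: r = 189 satisfies f(r) ≡ 0 mod 17^2.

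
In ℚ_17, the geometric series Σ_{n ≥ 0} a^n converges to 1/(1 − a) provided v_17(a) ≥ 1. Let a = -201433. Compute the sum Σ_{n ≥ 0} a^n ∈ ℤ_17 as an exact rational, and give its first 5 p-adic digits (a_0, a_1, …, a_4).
Σ a^n = 1/(1 − a) = 1/201434;  first 5 digits = (1, 0, 0, 10, 14)

v_17(a) = 3 ≥ 1, so the series converges in ℤ_17 to 1/(1 − a) = 1/(1 − (-201433)) = 1/201434. Expand this rational in ℤ_17: compute digits iteratively via d_i = x_i mod 17, x_{i+1} = (x_i − d_i)/17. The first 5 digits are (1, 0, 0, 10, 14).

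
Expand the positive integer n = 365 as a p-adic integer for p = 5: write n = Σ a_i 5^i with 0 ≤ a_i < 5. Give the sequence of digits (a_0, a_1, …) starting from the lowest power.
(a_0, a_1, …) = (0, 3, 4, 2)

Repeated division by 5 gives the digits low-to-high: 365 = 3·5^1 + 4·5^2 + 2·5^3. Digit sequence: (0, 3, 4, 2).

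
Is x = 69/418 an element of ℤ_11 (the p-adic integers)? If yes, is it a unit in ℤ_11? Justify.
x ∉ ℤ_11 (v_11(x) = -1 < 0)

ℤ_11 = {x ∈ ℚ_11 : v_11(x) ≥ 0} and ℤ_11^× = {x ∈ ℤ_11 : v_11(x) = 0}. Here v_11(69/418) = v_11(num) − v_11(den) = -1; compare against these criteria.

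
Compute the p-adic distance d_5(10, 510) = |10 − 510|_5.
d_5(10, 510) = 1/125

Step 1 — x − y = 10 − 510 = -500. Step 2 — v_5(-500) = 3 (factor: -500 = −(5^3 · 4); the sign does not affect v_p). Step 3 — |x − y|_5 = 5^{-3} = 1/125.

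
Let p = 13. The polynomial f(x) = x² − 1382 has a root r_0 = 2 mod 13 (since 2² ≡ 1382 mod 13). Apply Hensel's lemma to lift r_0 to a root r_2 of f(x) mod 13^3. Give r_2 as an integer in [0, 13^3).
r_2 = 2121 (mod 2197)

Hensel's recurrence: r_{i+1} = r_i − f(r_i)·(f′(r_i))^{-1} mod 13^{i+2}, with f′(x) = 2x. Iterate:
  r_0 = 2 (mod 13)
  r_1 = 93 (mod 169)
  r_2 = 2121 (mod 2197)
Final: r_2 = 2121, and one checks f(r_2) ≡ 0 mod 13^3.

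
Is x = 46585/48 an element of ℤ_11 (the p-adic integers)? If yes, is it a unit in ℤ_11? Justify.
x ∈ ℤ_11 but not a unit; v_11(x) = 3 > 0

ℤ_11 = {x ∈ ℚ_11 : v_11(x) ≥ 0} and ℤ_11^× = {x ∈ ℤ_11 : v_11(x) = 0}. Here v_11(46585/48) = v_11(num) − v_11(den) = 3; compare against these criteria.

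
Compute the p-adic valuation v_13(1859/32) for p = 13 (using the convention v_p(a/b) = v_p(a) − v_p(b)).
v_13(1859/32) = 2

Factor powers of 13 from the numerator and denominator of the reduced fraction: 1859 = 13^2 · 11 and 32 = 13^0 · 32. Apply v_p(a/b) = v_p(a) − v_p(b): v_13(1859/32) = 2 − 0 = 2.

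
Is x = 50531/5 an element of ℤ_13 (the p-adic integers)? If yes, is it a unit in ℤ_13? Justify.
x ∈ ℤ_13 but not a unit; v_13(x) = 3 > 0

ℤ_13 = {x ∈ ℚ_13 : v_13(x) ≥ 0} and ℤ_13^× = {x ∈ ℤ_13 : v_13(x) = 0}. Here v_13(50531/5) = v_13(num) − v_13(den) = 3; compare against these criteria.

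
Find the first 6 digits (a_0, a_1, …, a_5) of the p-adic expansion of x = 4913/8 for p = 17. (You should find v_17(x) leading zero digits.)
(a_0, …, a_5) = (0, 0, 0, 15, 14, 14)

v_17(4913/8) = 3, so a_0 = ... = a_2 = 0. Factor out: x = 17^3 · u with u = 1/8 a unit in ℤ_17. Expand u iteratively via a_{v+i} = u_i mod 17, u_{i+1} = (u_i − a_{v+i})/17:
  u_0 = 1/8;  a_3 = 15;  u_1 = (u_0 − 15)/17 = -7/8
  u_1 = -7/8;  a_4 = 14;  u_2 = (u_1 − 14)/17 = -7/8
  u_2 = -7/8;  a_5 = 14;  u_3 = (u_2 − 14)/17 = -7/8
Digits: (0, 0, 0, 15, 14, 14).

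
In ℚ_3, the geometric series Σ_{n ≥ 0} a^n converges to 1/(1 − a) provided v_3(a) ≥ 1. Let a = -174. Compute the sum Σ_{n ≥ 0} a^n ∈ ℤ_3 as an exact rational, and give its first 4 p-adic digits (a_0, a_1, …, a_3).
Σ a^n = 1/(1 − a) = 1/175;  first 4 digits = (1, 2, 2, 0)

v_3(a) = 1 ≥ 1, so the series converges in ℤ_3 to 1/(1 − a) = 1/(1 − (-174)) = 1/175. Expand this rational in ℤ_3: compute digits iteratively via d_i = x_i mod 3, x_{i+1} = (x_i − d_i)/3. The first 4 digits are (1, 2, 2, 0).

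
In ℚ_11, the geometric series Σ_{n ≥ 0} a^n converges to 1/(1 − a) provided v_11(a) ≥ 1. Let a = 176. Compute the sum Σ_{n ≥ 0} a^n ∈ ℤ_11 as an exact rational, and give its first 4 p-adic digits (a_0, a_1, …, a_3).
Σ a^n = 1/(1 − a) = -1/175;  first 4 digits = (1, 5, 4, 5)

v_11(a) = 1 ≥ 1, so the series converges in ℤ_11 to 1/(1 − a) = 1/(1 − 176) = -1/175. Expand this rational in ℤ_11: compute digits iteratively via d_i = x_i mod 11, x_{i+1} = (x_i − d_i)/11. The first 4 digits are (1, 5, 4, 5).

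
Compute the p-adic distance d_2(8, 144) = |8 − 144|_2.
d_2(8, 144) = 1/8

Step 1 — x − y = 8 − 144 = -136. Step 2 — v_2(-136) = 3 (factor: -136 = −(2^3 · 17); the sign does not affect v_p). Step 3 — |x − y|_2 = 2^{-3} = 1/8.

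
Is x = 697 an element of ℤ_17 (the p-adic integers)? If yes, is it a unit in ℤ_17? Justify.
x ∈ ℤ_17 but not a unit; v_17(x) = 1 > 0

ℤ_17 = {x ∈ ℚ_17 : v_17(x) ≥ 0} and ℤ_17^× = {x ∈ ℤ_17 : v_17(x) = 0}. Here v_17(697) = v_17(num) − v_17(den) = 1; compare against these criteria.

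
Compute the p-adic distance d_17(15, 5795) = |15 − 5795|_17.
d_17(15, 5795) = 1/289

Step 1 — x − y = 15 − 5795 = -5780. Step 2 — v_17(-5780) = 2 (factor: -5780 = −(17^2 · 20); the sign does not affect v_p). Step 3 — |x − y|_17 = 17^{-2} = 1/289.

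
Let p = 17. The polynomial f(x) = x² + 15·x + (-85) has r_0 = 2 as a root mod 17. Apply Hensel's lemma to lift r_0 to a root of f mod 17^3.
r_2 = 1328 (mod 4913)

Hensel: r_{i+1} = r_i − f(r_i)·(f′(r_i))^{-1} mod 17^{i+2}, f′(x) = 2x + 15. Iterate:
  r_0 = 2 (mod 17)
  r_1 = 172 (mod 289)
  r_2 = 1328 (mod 4913)
Final: r = 1328 satisfies f(r) ≡ 0 mod 17^3.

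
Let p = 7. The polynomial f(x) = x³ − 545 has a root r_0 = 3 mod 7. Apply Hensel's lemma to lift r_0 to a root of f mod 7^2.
r_1 = 24 (mod 49)

Hensel: r_{i+1} = r_i − f(r_i)/f′(r_i) mod 7^{i+2}, where f′(x) = 3x². Iterate:
  r_0 = 3 (mod 7)
  r_1 = 24 (mod 49)
Final: r = 24 with f(r) ≡ 0 mod 7^2.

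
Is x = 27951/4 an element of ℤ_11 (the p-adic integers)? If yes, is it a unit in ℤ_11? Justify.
x ∈ ℤ_11 but not a unit; v_11(x) = 3 > 0

ℤ_11 = {x ∈ ℚ_11 : v_11(x) ≥ 0} and ℤ_11^× = {x ∈ ℤ_11 : v_11(x) = 0}. Here v_11(27951/4) = v_11(num) − v_11(den) = 3; compare against these criteria.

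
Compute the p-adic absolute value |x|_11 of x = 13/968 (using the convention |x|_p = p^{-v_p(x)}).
|13/968|_11 = 121

Step 1 — compute v_11(x) by factoring powers of 11 out of the numerator and denominator: v_11(13/968) = -2. Step 2 — apply |x|_p = p^{-v_p(x)} = 11^{2} = 121.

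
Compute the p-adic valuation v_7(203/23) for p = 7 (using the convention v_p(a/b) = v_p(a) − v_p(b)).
v_7(203/23) = 1

Factor powers of 7 from the numerator and denominator of the reduced fraction: 203 = 7^1 · 29 and 23 = 7^0 · 23. Apply v_p(a/b) = v_p(a) − v_p(b): v_7(203/23) = 1 − 0 = 1.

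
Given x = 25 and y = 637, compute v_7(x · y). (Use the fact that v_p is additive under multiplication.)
v_7(15925) = 2

v_p(x) = 0 (factor: 25 = 7^0 · 25); v_p(y) = 2 (factor: 637 = 7^2 · 13). Additivity: v_p(xy) = v_p(x) + v_p(y) = 0 + 2 = 2. (Direct check: xy = 15925 = 7^2 · (325).)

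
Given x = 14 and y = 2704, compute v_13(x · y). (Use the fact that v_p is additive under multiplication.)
v_13(37856) = 2

v_p(x) = 0 (factor: 14 = 13^0 · 14); v_p(y) = 2 (factor: 2704 = 13^2 · 16). Additivity: v_p(xy) = v_p(x) + v_p(y) = 0 + 2 = 2. (Direct check: xy = 37856 = 13^2 · (224).)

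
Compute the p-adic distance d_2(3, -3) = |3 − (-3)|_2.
d_2(3, -3) = 1/2

Step 1 — x − y = 3 − (-3) = 6. Step 2 — v_2(6) = 1 (factor: 6 = (2^1 · 3); the sign does not affect v_p). Step 3 — |x − y|_2 = 2^{-1} = 1/2.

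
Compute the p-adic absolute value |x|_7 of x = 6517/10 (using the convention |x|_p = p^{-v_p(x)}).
|6517/10|_7 = 1/343

Step 1 — compute v_7(x) by factoring powers of 7 out of the numerator and denominator: v_7(6517/10) = 3. Step 2 — apply |x|_p = p^{-v_p(x)} = 7^{-3} = 1/343.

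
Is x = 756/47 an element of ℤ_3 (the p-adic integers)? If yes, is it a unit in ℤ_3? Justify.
x ∈ ℤ_3 but not a unit; v_3(x) = 3 > 0

ℤ_3 = {x ∈ ℚ_3 : v_3(x) ≥ 0} and ℤ_3^× = {x ∈ ℤ_3 : v_3(x) = 0}. Here v_3(756/47) = v_3(num) − v_3(den) = 3; compare against these criteria.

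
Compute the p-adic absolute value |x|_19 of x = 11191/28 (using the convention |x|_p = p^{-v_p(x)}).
|11191/28|_19 = 1/361

Step 1 — compute v_19(x) by factoring powers of 19 out of the numerator and denominator: v_19(11191/28) = 2. Step 2 — apply |x|_p = p^{-v_p(x)} = 19^{-2} = 1/361.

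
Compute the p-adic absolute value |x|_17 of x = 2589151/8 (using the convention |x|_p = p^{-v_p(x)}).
|2589151/8|_17 = 1/83521

Step 1 — compute v_17(x) by factoring powers of 17 out of the numerator and denominator: v_17(2589151/8) = 4. Step 2 — apply |x|_p = p^{-v_p(x)} = 17^{-4} = 1/83521.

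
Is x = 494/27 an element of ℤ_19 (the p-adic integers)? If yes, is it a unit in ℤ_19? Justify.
x ∈ ℤ_19 but not a unit; v_19(x) = 1 > 0

ℤ_19 = {x ∈ ℚ_19 : v_19(x) ≥ 0} and ℤ_19^× = {x ∈ ℤ_19 : v_19(x) = 0}. Here v_19(494/27) = v_19(num) − v_19(den) = 1; compare against these criteria.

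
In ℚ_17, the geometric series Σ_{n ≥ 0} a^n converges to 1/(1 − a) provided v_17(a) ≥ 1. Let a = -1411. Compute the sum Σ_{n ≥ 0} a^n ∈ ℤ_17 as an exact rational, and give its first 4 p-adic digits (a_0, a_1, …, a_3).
Σ a^n = 1/(1 − a) = 1/1412;  first 4 digits = (1, 2, 16, 4)

v_17(a) = 1 ≥ 1, so the series converges in ℤ_17 to 1/(1 − a) = 1/(1 − (-1411)) = 1/1412. Expand this rational in ℤ_17: compute digits iteratively via d_i = x_i mod 17, x_{i+1} = (x_i − d_i)/17. The first 4 digits are (1, 2, 16, 4).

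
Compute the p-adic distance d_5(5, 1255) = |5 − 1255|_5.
d_5(5, 1255) = 1/625

Step 1 — x − y = 5 − 1255 = -1250. Step 2 — v_5(-1250) = 4 (factor: -1250 = −(5^4 · 2); the sign does not affect v_p). Step 3 — |x − y|_5 = 5^{-4} = 1/625.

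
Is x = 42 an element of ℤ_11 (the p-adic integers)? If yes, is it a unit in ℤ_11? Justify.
x ∈ ℤ_11^× (unit); v_11(x) = 0

ℤ_11 = {x ∈ ℚ_11 : v_11(x) ≥ 0} and ℤ_11^× = {x ∈ ℤ_11 : v_11(x) = 0}. Here v_11(42) = v_11(num) − v_11(den) = 0; compare against these criteria.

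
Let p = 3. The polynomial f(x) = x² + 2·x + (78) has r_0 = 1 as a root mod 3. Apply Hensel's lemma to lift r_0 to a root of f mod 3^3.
r_2 = 1 (mod 27)

Hensel: r_{i+1} = r_i − f(r_i)·(f′(r_i))^{-1} mod 3^{i+2}, f′(x) = 2x + 2. Iterate:
  r_0 = 1 (mod 3)
  r_1 = 1 (mod 9)
  r_2 = 1 (mod 27)
Final: r = 1 satisfies f(r) ≡ 0 mod 3^3.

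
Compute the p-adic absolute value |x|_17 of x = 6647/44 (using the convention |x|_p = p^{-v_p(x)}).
|6647/44|_17 = 1/289

Step 1 — compute v_17(x) by factoring powers of 17 out of the numerator and denominator: v_17(6647/44) = 2. Step 2 — apply |x|_p = p^{-v_p(x)} = 17^{-2} = 1/289.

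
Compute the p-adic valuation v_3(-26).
v_3(-26) = 0

v_3(n) is the largest exponent k such that 3^k divides n. Factor out: -26 = -3^0 · 26. (Sign doesn't affect v_p.) So v_3(-26) = 0.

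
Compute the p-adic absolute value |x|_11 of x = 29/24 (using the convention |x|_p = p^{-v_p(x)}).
|29/24|_11 = 1

Step 1 — compute v_11(x) by factoring powers of 11 out of the numerator and denominator: v_11(29/24) = 0. Step 2 — apply |x|_p = p^{-v_p(x)} = 11^{0} = 1.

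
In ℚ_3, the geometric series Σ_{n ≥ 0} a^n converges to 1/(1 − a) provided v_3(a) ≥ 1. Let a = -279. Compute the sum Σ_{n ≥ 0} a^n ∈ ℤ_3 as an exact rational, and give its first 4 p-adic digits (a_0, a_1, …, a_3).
Σ a^n = 1/(1 − a) = 1/280;  first 4 digits = (1, 0, 2, 1)

v_3(a) = 2 ≥ 1, so the series converges in ℤ_3 to 1/(1 − a) = 1/(1 − (-279)) = 1/280. Expand this rational in ℤ_3: compute digits iteratively via d_i = x_i mod 3, x_{i+1} = (x_i − d_i)/3. The first 4 digits are (1, 0, 2, 1).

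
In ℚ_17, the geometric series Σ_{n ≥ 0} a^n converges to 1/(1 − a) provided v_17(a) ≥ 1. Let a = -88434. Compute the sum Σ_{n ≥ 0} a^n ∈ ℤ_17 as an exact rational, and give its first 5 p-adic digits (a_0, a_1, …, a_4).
Σ a^n = 1/(1 − a) = 1/88435;  first 5 digits = (1, 0, 0, 16, 15)

v_17(a) = 3 ≥ 1, so the series converges in ℤ_17 to 1/(1 − a) = 1/(1 − (-88434)) = 1/88435. Expand this rational in ℤ_17: compute digits iteratively via d_i = x_i mod 17, x_{i+1} = (x_i − d_i)/17. The first 5 digits are (1, 0, 0, 16, 15).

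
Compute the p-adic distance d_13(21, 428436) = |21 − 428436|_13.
d_13(21, 428436) = 1/28561

Step 1 — x − y = 21 − 428436 = -428415. Step 2 — v_13(-428415) = 4 (factor: -428415 = −(13^4 · 15); the sign does not affect v_p). Step 3 — |x − y|_13 = 13^{-4} = 1/28561.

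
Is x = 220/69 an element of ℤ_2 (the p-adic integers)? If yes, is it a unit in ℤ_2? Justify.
x ∈ ℤ_2 but not a unit; v_2(x) = 2 > 0

ℤ_2 = {x ∈ ℚ_2 : v_2(x) ≥ 0} and ℤ_2^× = {x ∈ ℤ_2 : v_2(x) = 0}. Here v_2(220/69) = v_2(num) − v_2(den) = 2; compare against these criteria.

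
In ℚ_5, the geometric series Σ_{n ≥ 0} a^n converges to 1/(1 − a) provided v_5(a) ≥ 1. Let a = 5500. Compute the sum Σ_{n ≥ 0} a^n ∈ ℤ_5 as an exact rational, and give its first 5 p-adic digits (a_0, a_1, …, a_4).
Σ a^n = 1/(1 − a) = -1/5499;  first 5 digits = (1, 0, 0, 4, 3)

v_5(a) = 3 ≥ 1, so the series converges in ℤ_5 to 1/(1 − a) = 1/(1 − 5500) = -1/5499. Expand this rational in ℤ_5: compute digits iteratively via d_i = x_i mod 5, x_{i+1} = (x_i − d_i)/5. The first 5 digits are (1, 0, 0, 4, 3).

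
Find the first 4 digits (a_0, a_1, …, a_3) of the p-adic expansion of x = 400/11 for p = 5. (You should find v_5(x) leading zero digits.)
(a_0, …, a_3) = (0, 0, 1, 1)

v_5(400/11) = 2, so a_0 = ... = a_1 = 0. Factor out: x = 5^2 · u with u = 16/11 a unit in ℤ_5. Expand u iteratively via a_{v+i} = u_i mod 5, u_{i+1} = (u_i − a_{v+i})/5:
  u_0 = 16/11;  a_2 = 1;  u_1 = (u_0 − 1)/5 = 1/11
  u_1 = 1/11;  a_3 = 1;  u_2 = (u_1 − 1)/5 = -2/11
Digits: (0, 0, 1, 1).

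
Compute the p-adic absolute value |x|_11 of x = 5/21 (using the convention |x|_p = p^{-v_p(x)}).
|5/21|_11 = 1

Step 1 — compute v_11(x) by factoring powers of 11 out of the numerator and denominator: v_11(5/21) = 0. Step 2 — apply |x|_p = p^{-v_p(x)} = 11^{0} = 1.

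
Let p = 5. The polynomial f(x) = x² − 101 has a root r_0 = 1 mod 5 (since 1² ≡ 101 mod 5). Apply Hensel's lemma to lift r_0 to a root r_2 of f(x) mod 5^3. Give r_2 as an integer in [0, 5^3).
r_2 = 51 (mod 125)

Hensel's recurrence: r_{i+1} = r_i − f(r_i)·(f′(r_i))^{-1} mod 5^{i+2}, with f′(x) = 2x. Iterate:
  r_0 = 1 (mod 5)
  r_1 = 1 (mod 25)
  r_2 = 51 (mod 125)
Final: r_2 = 51, and one checks f(r_2) ≡ 0 mod 5^3.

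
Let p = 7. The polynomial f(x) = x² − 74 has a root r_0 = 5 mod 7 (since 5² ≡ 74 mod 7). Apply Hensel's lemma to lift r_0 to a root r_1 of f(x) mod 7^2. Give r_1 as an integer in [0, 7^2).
r_1 = 5 (mod 49)

Hensel's recurrence: r_{i+1} = r_i − f(r_i)·(f′(r_i))^{-1} mod 7^{i+2}, with f′(x) = 2x. Iterate:
  r_0 = 5 (mod 7)
  r_1 = 5 (mod 49)
Final: r_1 = 5, and one checks f(r_1) ≡ 0 mod 7^2.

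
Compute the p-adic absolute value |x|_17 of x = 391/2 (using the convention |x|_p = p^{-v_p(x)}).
|391/2|_17 = 1/17

Step 1 — compute v_17(x) by factoring powers of 17 out of the numerator and denominator: v_17(391/2) = 1. Step 2 — apply |x|_p = p^{-v_p(x)} = 17^{-1} = 1/17.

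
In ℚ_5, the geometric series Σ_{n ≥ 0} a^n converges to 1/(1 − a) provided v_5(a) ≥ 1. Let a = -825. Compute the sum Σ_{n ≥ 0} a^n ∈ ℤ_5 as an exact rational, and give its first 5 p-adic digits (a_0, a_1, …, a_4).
Σ a^n = 1/(1 − a) = 1/826;  first 5 digits = (1, 0, 2, 3, 2)

v_5(a) = 2 ≥ 1, so the series converges in ℤ_5 to 1/(1 − a) = 1/(1 − (-825)) = 1/826. Expand this rational in ℤ_5: compute digits iteratively via d_i = x_i mod 5, x_{i+1} = (x_i − d_i)/5. The first 5 digits are (1, 0, 2, 3, 2).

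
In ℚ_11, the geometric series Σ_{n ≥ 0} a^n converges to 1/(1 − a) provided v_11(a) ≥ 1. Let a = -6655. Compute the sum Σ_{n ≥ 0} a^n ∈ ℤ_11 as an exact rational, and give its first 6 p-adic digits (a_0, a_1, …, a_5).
Σ a^n = 1/(1 − a) = 1/6656;  first 6 digits = (1, 0, 0, 6, 10, 10)

v_11(a) = 3 ≥ 1, so the series converges in ℤ_11 to 1/(1 − a) = 1/(1 − (-6655)) = 1/6656. Expand this rational in ℤ_11: compute digits iteratively via d_i = x_i mod 11, x_{i+1} = (x_i − d_i)/11. The first 6 digits are (1, 0, 0, 6, 10, 10).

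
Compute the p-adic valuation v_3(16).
v_3(16) = 0

v_3(n) is the largest exponent k such that 3^k divides n. Factor out: 16 = 3^0 · 16. (Sign doesn't affect v_p.) So v_3(16) = 0.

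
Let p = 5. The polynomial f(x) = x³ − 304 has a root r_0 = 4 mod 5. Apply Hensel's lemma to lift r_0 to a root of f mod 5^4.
r_3 = 159 (mod 625)

Hensel: r_{i+1} = r_i − f(r_i)/f′(r_i) mod 5^{i+2}, where f′(x) = 3x². Iterate:
  r_0 = 4 (mod 5)
  r_1 = 9 (mod 25)
  r_2 = 34 (mod 125)
  r_3 = 159 (mod 625)
Final: r = 159 with f(r) ≡ 0 mod 5^4.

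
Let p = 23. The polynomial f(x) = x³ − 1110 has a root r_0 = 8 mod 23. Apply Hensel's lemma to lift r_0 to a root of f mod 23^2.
r_1 = 215 (mod 529)

Hensel: r_{i+1} = r_i − f(r_i)/f′(r_i) mod 23^{i+2}, where f′(x) = 3x². Iterate:
  r_0 = 8 (mod 23)
  r_1 = 215 (mod 529)
Final: r = 215 with f(r) ≡ 0 mod 23^2.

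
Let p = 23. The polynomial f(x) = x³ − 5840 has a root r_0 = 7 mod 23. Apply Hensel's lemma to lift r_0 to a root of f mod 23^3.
r_2 = 8494 (mod 12167)

Hensel: r_{i+1} = r_i − f(r_i)/f′(r_i) mod 23^{i+2}, where f′(x) = 3x². Iterate:
  r_0 = 7 (mod 23)
  r_1 = 30 (mod 529)
  r_2 = 8494 (mod 12167)
Final: r = 8494 with f(r) ≡ 0 mod 23^3.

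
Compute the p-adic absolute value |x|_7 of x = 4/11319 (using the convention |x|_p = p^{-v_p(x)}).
|4/11319|_7 = 343

Step 1 — compute v_7(x) by factoring powers of 7 out of the numerator and denominator: v_7(4/11319) = -3. Step 2 — apply |x|_p = p^{-v_p(x)} = 7^{3} = 343.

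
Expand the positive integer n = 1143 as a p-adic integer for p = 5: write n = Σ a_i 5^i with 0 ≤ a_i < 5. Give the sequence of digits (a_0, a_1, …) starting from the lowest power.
(a_0, a_1, …) = (3, 3, 0, 4, 1)

Repeated division by 5 gives the digits low-to-high: 1143 = 3 + 3·5^1 + 4·5^3 + 1·5^4. Digit sequence: (3, 3, 0, 4, 1).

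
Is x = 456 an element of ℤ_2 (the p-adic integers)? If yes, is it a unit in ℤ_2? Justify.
x ∈ ℤ_2 but not a unit; v_2(x) = 3 > 0

ℤ_2 = {x ∈ ℚ_2 : v_2(x) ≥ 0} and ℤ_2^× = {x ∈ ℤ_2 : v_2(x) = 0}. Here v_2(456) = v_2(num) − v_2(den) = 3; compare against these criteria.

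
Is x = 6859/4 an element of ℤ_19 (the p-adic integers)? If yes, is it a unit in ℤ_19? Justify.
x ∈ ℤ_19 but not a unit; v_19(x) = 3 > 0

ℤ_19 = {x ∈ ℚ_19 : v_19(x) ≥ 0} and ℤ_19^× = {x ∈ ℤ_19 : v_19(x) = 0}. Here v_19(6859/4) = v_19(num) − v_19(den) = 3; compare against these criteria.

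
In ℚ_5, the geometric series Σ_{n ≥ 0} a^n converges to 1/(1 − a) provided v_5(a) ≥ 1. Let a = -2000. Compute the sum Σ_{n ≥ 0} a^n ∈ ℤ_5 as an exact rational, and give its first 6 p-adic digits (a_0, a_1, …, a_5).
Σ a^n = 1/(1 − a) = 1/2001;  first 6 digits = (1, 0, 0, 4, 1, 4)

v_5(a) = 3 ≥ 1, so the series converges in ℤ_5 to 1/(1 − a) = 1/(1 − (-2000)) = 1/2001. Expand this rational in ℤ_5: compute digits iteratively via d_i = x_i mod 5, x_{i+1} = (x_i − d_i)/5. The first 6 digits are (1, 0, 0, 4, 1, 4).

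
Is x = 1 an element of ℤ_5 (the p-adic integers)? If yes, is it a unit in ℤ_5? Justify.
x ∈ ℤ_5^× (unit); v_5(x) = 0

ℤ_5 = {x ∈ ℚ_5 : v_5(x) ≥ 0} and ℤ_5^× = {x ∈ ℤ_5 : v_5(x) = 0}. Here v_5(1) = v_5(num) − v_5(den) = 0; compare against these criteria.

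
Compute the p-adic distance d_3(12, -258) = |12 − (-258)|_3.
d_3(12, -258) = 1/27

Step 1 — x − y = 12 − (-258) = 270. Step 2 — v_3(270) = 3 (factor: 270 = (3^3 · 10); the sign does not affect v_p). Step 3 — |x − y|_3 = 3^{-3} = 1/27.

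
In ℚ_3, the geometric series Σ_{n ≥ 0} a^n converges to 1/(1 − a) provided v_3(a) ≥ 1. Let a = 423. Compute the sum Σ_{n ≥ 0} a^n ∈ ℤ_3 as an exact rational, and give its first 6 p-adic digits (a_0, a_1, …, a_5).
Σ a^n = 1/(1 − a) = -1/422;  first 6 digits = (1, 0, 2, 0, 0, 0)

v_3(a) = 2 ≥ 1, so the series converges in ℤ_3 to 1/(1 − a) = 1/(1 − 423) = -1/422. Expand this rational in ℤ_3: compute digits iteratively via d_i = x_i mod 3, x_{i+1} = (x_i − d_i)/3. The first 6 digits are (1, 0, 2, 0, 0, 0).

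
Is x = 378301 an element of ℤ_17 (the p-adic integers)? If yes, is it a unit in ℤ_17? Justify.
x ∈ ℤ_17 but not a unit; v_17(x) = 3 > 0

ℤ_17 = {x ∈ ℚ_17 : v_17(x) ≥ 0} and ℤ_17^× = {x ∈ ℤ_17 : v_17(x) = 0}. Here v_17(378301) = v_17(num) − v_17(den) = 3; compare against these criteria.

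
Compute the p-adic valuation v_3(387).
v_3(387) = 2

v_3(n) is the largest exponent k such that 3^k divides n. Factor out: 387 = 3^2 · 43. (Sign doesn't affect v_p.) So v_3(387) = 2.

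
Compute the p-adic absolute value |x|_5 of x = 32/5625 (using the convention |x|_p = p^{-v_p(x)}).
|32/5625|_5 = 625

Step 1 — compute v_5(x) by factoring powers of 5 out of the numerator and denominator: v_5(32/5625) = -4. Step 2 — apply |x|_p = p^{-v_p(x)} = 5^{4} = 625.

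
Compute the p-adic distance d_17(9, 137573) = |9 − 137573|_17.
d_17(9, 137573) = 1/4913

Step 1 — x − y = 9 − 137573 = -137564. Step 2 — v_17(-137564) = 3 (factor: -137564 = −(17^3 · 28); the sign does not affect v_p). Step 3 — |x − y|_17 = 17^{-3} = 1/4913.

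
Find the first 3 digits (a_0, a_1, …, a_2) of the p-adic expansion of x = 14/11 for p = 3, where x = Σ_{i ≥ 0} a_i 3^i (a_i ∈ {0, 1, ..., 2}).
(a_0, …, a_2) = (1, 2, 1)

v_3(14/11) = 0 (numerator and denominator both coprime to 3), so x ∈ ℤ_3^×. Compute digits iteratively via a_i = x_i mod 3, x_{i+1} = (x_i − a_i)/3, with x_0 = x:
  x_0 = 14/11;  a_0 = 1;  x_1 = (x_0 − 1)/3 = 1/11
  x_1 = 1/11;  a_1 = 2;  x_2 = (x_1 − 2)/3 = -7/11
  x_2 = -7/11;  a_2 = 1;  x_3 = (x_2 − 1)/3 = -6/11
Digits: (1, 2, 1).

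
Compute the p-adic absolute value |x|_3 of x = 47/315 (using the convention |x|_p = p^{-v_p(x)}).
|47/315|_3 = 9

Step 1 — compute v_3(x) by factoring powers of 3 out of the numerator and denominator: v_3(47/315) = -2. Step 2 — apply |x|_p = p^{-v_p(x)} = 3^{2} = 9.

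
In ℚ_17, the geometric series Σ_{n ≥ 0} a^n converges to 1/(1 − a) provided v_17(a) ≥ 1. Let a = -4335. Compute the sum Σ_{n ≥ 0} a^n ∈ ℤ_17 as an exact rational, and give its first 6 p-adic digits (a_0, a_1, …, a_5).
Σ a^n = 1/(1 − a) = 1/4336;  first 6 digits = (1, 0, 2, 16, 3, 13)

v_17(a) = 2 ≥ 1, so the series converges in ℤ_17 to 1/(1 − a) = 1/(1 − (-4335)) = 1/4336. Expand this rational in ℤ_17: compute digits iteratively via d_i = x_i mod 17, x_{i+1} = (x_i − d_i)/17. The first 6 digits are (1, 0, 2, 16, 3, 13).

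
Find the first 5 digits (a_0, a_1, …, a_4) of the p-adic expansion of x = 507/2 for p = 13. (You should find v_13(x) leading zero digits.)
(a_0, …, a_4) = (0, 0, 8, 6, 6)

v_13(507/2) = 2, so a_0 = ... = a_1 = 0. Factor out: x = 13^2 · u with u = 3/2 a unit in ℤ_13. Expand u iteratively via a_{v+i} = u_i mod 13, u_{i+1} = (u_i − a_{v+i})/13:
  u_0 = 3/2;  a_2 = 8;  u_1 = (u_0 − 8)/13 = -1/2
  u_1 = -1/2;  a_3 = 6;  u_2 = (u_1 − 6)/13 = -1/2
  u_2 = -1/2;  a_4 = 6;  u_3 = (u_2 − 6)/13 = -1/2
Digits: (0, 0, 8, 6, 6).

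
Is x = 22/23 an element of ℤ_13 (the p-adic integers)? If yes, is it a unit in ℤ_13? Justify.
x ∈ ℤ_13^× (unit); v_13(x) = 0

ℤ_13 = {x ∈ ℚ_13 : v_13(x) ≥ 0} and ℤ_13^× = {x ∈ ℤ_13 : v_13(x) = 0}. Here v_13(22/23) = v_13(num) − v_13(den) = 0; compare against these criteria.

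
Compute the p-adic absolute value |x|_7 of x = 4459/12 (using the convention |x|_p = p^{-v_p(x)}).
|4459/12|_7 = 1/343

Step 1 — compute v_7(x) by factoring powers of 7 out of the numerator and denominator: v_7(4459/12) = 3. Step 2 — apply |x|_p = p^{-v_p(x)} = 7^{-3} = 1/343.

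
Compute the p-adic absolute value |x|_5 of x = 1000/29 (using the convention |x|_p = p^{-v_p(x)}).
|1000/29|_5 = 1/125

Step 1 — compute v_5(x) by factoring powers of 5 out of the numerator and denominator: v_5(1000/29) = 3. Step 2 — apply |x|_p = p^{-v_p(x)} = 5^{-3} = 1/125.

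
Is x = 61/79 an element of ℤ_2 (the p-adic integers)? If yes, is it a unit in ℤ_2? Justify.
x ∈ ℤ_2^× (unit); v_2(x) = 0

ℤ_2 = {x ∈ ℚ_2 : v_2(x) ≥ 0} and ℤ_2^× = {x ∈ ℤ_2 : v_2(x) = 0}. Here v_2(61/79) = v_2(num) − v_2(den) = 0; compare against these criteria.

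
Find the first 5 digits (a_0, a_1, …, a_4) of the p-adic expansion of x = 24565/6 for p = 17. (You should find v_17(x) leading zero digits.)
(a_0, …, a_4) = (0, 0, 0, 15, 2)

v_17(24565/6) = 3, so a_0 = ... = a_2 = 0. Factor out: x = 17^3 · u with u = 5/6 a unit in ℤ_17. Expand u iteratively via a_{v+i} = u_i mod 17, u_{i+1} = (u_i − a_{v+i})/17:
  u_0 = 5/6;  a_3 = 15;  u_1 = (u_0 − 15)/17 = -5/6
  u_1 = -5/6;  a_4 = 2;  u_2 = (u_1 − 2)/17 = -1/6
Digits: (0, 0, 0, 15, 2).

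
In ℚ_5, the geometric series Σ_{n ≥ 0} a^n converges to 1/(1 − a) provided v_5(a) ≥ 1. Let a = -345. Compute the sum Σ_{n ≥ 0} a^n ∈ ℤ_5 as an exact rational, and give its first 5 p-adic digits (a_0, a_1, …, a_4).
Σ a^n = 1/(1 − a) = 1/346;  first 5 digits = (1, 1, 2, 0, 4)

v_5(a) = 1 ≥ 1, so the series converges in ℤ_5 to 1/(1 − a) = 1/(1 − (-345)) = 1/346. Expand this rational in ℤ_5: compute digits iteratively via d_i = x_i mod 5, x_{i+1} = (x_i − d_i)/5. The first 5 digits are (1, 1, 2, 0, 4).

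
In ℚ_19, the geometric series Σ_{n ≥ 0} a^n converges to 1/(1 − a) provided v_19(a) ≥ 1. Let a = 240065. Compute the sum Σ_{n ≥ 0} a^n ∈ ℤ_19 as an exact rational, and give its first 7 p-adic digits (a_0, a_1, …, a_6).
Σ a^n = 1/(1 − a) = -1/240064;  first 7 digits = (1, 0, 0, 16, 1, 0, 9)

v_19(a) = 3 ≥ 1, so the series converges in ℤ_19 to 1/(1 − a) = 1/(1 − 240065) = -1/240064. Expand this rational in ℤ_19: compute digits iteratively via d_i = x_i mod 19, x_{i+1} = (x_i − d_i)/19. The first 7 digits are (1, 0, 0, 16, 1, 0, 9).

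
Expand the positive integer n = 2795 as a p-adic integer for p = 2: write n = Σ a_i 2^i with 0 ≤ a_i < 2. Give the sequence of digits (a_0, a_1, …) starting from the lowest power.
(a_0, a_1, …) = (1, 1, 0, 1, 0, 1, 1, 1, 0, 1, 0, 1)

Repeated division by 2 gives the digits low-to-high: 2795 = 1 + 1·2^1 + 1·2^3 + 1·2^5 + 1·2^6 + 1·2^7 + 1·2^9 + 1·2^11. Digit sequence: (1, 1, 0, 1, 0, 1, 1, 1, 0, 1, 0, 1).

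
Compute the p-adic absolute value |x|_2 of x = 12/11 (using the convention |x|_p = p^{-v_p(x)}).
|12/11|_2 = 1/4

Step 1 — compute v_2(x) by factoring powers of 2 out of the numerator and denominator: v_2(12/11) = 2. Step 2 — apply |x|_p = p^{-v_p(x)} = 2^{-2} = 1/4.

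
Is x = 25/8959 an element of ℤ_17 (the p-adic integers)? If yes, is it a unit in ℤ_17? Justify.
x ∉ ℤ_17 (v_17(x) = -2 < 0)

ℤ_17 = {x ∈ ℚ_17 : v_17(x) ≥ 0} and ℤ_17^× = {x ∈ ℤ_17 : v_17(x) = 0}. Here v_17(25/8959) = v_17(num) − v_17(den) = -2; compare against these criteria.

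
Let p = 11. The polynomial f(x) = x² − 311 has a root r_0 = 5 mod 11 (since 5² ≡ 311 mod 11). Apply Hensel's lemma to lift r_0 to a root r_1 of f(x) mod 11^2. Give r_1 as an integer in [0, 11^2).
r_1 = 82 (mod 121)

Hensel's recurrence: r_{i+1} = r_i − f(r_i)·(f′(r_i))^{-1} mod 11^{i+2}, with f′(x) = 2x. Iterate:
  r_0 = 5 (mod 11)
  r_1 = 82 (mod 121)
Final: r_1 = 82, and one checks f(r_1) ≡ 0 mod 11^2.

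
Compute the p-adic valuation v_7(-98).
v_7(-98) = 2

v_7(n) is the largest exponent k such that 7^k divides n. Factor out: -98 = -7^2 · 2. (Sign doesn't affect v_p.) So v_7(-98) = 2.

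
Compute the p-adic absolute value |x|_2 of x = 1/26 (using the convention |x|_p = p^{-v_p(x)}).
|1/26|_2 = 2

Step 1 — compute v_2(x) by factoring powers of 2 out of the numerator and denominator: v_2(1/26) = -1. Step 2 — apply |x|_p = p^{-v_p(x)} = 2^{1} = 2.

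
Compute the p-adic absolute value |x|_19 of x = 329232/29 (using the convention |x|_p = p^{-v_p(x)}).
|329232/29|_19 = 1/6859

Step 1 — compute v_19(x) by factoring powers of 19 out of the numerator and denominator: v_19(329232/29) = 3. Step 2 — apply |x|_p = p^{-v_p(x)} = 19^{-3} = 1/6859.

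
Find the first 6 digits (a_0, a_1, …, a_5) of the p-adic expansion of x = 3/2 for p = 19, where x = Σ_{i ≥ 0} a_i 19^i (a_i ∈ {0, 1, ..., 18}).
(a_0, …, a_5) = (11, 9, 9, 9, 9, 9)

v_19(3/2) = 0 (numerator and denominator both coprime to 19), so x ∈ ℤ_19^×. Compute digits iteratively via a_i = x_i mod 19, x_{i+1} = (x_i − a_i)/19, with x_0 = x:
  x_0 = 3/2;  a_0 = 11;  x_1 = (x_0 − 11)/19 = -1/2
  x_1 = -1/2;  a_1 = 9;  x_2 = (x_1 − 9)/19 = -1/2
  x_2 = -1/2;  a_2 = 9;  x_3 = (x_2 − 9)/19 = -1/2
  x_3 = -1/2;  a_3 = 9;  x_4 = (x_3 − 9)/19 = -1/2
  x_4 = -1/2;  a_4 = 9;  x_5 = (x_4 − 9)/19 = -1/2
  x_5 = -1/2;  a_5 = 9;  x_6 = (x_5 − 9)/19 = -1/2
Digits: (11, 9, 9, 9, 9, 9).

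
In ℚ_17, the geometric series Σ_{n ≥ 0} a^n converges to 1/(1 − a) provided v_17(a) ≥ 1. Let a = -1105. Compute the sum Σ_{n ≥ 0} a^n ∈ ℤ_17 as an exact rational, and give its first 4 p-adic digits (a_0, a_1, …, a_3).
Σ a^n = 1/(1 − a) = 1/1106;  first 4 digits = (1, 3, 5, 3)

v_17(a) = 1 ≥ 1, so the series converges in ℤ_17 to 1/(1 − a) = 1/(1 − (-1105)) = 1/1106. Expand this rational in ℤ_17: compute digits iteratively via d_i = x_i mod 17, x_{i+1} = (x_i − d_i)/17. The first 4 digits are (1, 3, 5, 3).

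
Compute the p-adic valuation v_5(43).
v_5(43) = 0

v_5(n) is the largest exponent k such that 5^k divides n. Factor out: 43 = 5^0 · 43. (Sign doesn't affect v_p.) So v_5(43) = 0.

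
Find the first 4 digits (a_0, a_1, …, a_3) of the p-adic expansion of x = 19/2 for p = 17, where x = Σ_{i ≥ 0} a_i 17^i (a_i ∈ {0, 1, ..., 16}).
(a_0, …, a_3) = (1, 9, 8, 8)

v_17(19/2) = 0 (numerator and denominator both coprime to 17), so x ∈ ℤ_17^×. Compute digits iteratively via a_i = x_i mod 17, x_{i+1} = (x_i − a_i)/17, with x_0 = x:
  x_0 = 19/2;  a_0 = 1;  x_1 = (x_0 − 1)/17 = 1/2
  x_1 = 1/2;  a_1 = 9;  x_2 = (x_1 − 9)/17 = -1/2
  x_2 = -1/2;  a_2 = 8;  x_3 = (x_2 − 8)/17 = -1/2
  x_3 = -1/2;  a_3 = 8;  x_4 = (x_3 − 8)/17 = -1/2
Digits: (1, 9, 8, 8).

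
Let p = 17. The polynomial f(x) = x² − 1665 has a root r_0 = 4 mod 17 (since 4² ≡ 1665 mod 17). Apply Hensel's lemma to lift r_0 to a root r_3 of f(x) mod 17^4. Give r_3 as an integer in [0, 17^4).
r_3 = 18092 (mod 83521)

Hensel's recurrence: r_{i+1} = r_i − f(r_i)·(f′(r_i))^{-1} mod 17^{i+2}, with f′(x) = 2x. Iterate:
  r_0 = 4 (mod 17)
  r_1 = 174 (mod 289)
  r_2 = 3353 (mod 4913)
  r_3 = 18092 (mod 83521)
Final: r_3 = 18092, and one checks f(r_3) ≡ 0 mod 17^4.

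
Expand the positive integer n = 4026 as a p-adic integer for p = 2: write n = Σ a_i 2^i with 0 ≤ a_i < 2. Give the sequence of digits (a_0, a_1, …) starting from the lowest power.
(a_0, a_1, …) = (0, 1, 0, 1, 1, 1, 0, 1, 1, 1, 1, 1)

Repeated division by 2 gives the digits low-to-high: 4026 = 1·2^1 + 1·2^3 + 1·2^4 + 1·2^5 + 1·2^7 + 1·2^8 + 1·2^9 + 1·2^10 + 1·2^11. Digit sequence: (0, 1, 0, 1, 1, 1, 0, 1, 1, 1, 1, 1).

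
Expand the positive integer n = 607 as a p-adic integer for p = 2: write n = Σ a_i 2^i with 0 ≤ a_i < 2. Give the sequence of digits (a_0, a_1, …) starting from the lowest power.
(a_0, a_1, …) = (1, 1, 1, 1, 1, 0, 1, 0, 0, 1)

Repeated division by 2 gives the digits low-to-high: 607 = 1 + 1·2^1 + 1·2^2 + 1·2^3 + 1·2^4 + 1·2^6 + 1·2^9. Digit sequence: (1, 1, 1, 1, 1, 0, 1, 0, 0, 1).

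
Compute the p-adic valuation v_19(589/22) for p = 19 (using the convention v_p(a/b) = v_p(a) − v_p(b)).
v_19(589/22) = 1

Factor powers of 19 from the numerator and denominator of the reduced fraction: 589 = 19^1 · 31 and 22 = 19^0 · 22. Apply v_p(a/b) = v_p(a) − v_p(b): v_19(589/22) = 1 − 0 = 1.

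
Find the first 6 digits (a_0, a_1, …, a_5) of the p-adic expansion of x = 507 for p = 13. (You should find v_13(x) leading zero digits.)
(a_0, …, a_5) = (0, 0, 3, 0, 0, 0)

v_13(507) = 2, so a_0 = ... = a_1 = 0. Factor out: x = 13^2 · u with u = 3 a unit in ℤ_13. Expand u iteratively via a_{v+i} = u_i mod 13, u_{i+1} = (u_i − a_{v+i})/13:
  u_0 = 3;  a_2 = 3;  u_1 = (u_0 − 3)/13 = 0
  u_1 = 0;  a_3 = 0;  u_2 = (u_1 − 0)/13 = 0
  u_2 = 0;  a_4 = 0;  u_3 = (u_2 − 0)/13 = 0
  u_3 = 0;  a_5 = 0;  u_4 = (u_3 − 0)/13 = 0
Digits: (0, 0, 3, 0, 0, 0).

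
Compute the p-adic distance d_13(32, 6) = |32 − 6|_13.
d_13(32, 6) = 1/13

Step 1 — x − y = 32 − 6 = 26. Step 2 — v_13(26) = 1 (factor: 26 = (13^1 · 2); the sign does not affect v_p). Step 3 — |x − y|_13 = 13^{-1} = 1/13.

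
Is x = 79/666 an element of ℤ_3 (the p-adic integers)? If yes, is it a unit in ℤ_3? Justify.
x ∉ ℤ_3 (v_3(x) = -2 < 0)

ℤ_3 = {x ∈ ℚ_3 : v_3(x) ≥ 0} and ℤ_3^× = {x ∈ ℤ_3 : v_3(x) = 0}. Here v_3(79/666) = v_3(num) − v_3(den) = -2; compare against these criteria.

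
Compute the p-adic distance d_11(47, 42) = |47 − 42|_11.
d_11(47, 42) = 1

Step 1 — x − y = 47 − 42 = 5. Step 2 — v_11(5) = 0 (factor: 5 = (11^0 · 5); the sign does not affect v_p). Step 3 — |x − y|_11 = 11^{0} = 1.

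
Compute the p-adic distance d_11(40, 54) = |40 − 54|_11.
d_11(40, 54) = 1

Step 1 — x − y = 40 − 54 = -14. Step 2 — v_11(-14) = 0 (factor: -14 = −(11^0 · 14); the sign does not affect v_p). Step 3 — |x − y|_11 = 11^{0} = 1.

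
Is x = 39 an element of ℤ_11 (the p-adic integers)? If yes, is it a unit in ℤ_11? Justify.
x ∈ ℤ_11^× (unit); v_11(x) = 0

ℤ_11 = {x ∈ ℚ_11 : v_11(x) ≥ 0} and ℤ_11^× = {x ∈ ℤ_11 : v_11(x) = 0}. Here v_11(39) = v_11(num) − v_11(den) = 0; compare against these criteria.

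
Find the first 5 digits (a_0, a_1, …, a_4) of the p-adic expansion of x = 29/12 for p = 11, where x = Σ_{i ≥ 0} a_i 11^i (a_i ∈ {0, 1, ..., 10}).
(a_0, …, a_4) = (7, 6, 4, 6, 4)

v_11(29/12) = 0 (numerator and denominator both coprime to 11), so x ∈ ℤ_11^×. Compute digits iteratively via a_i = x_i mod 11, x_{i+1} = (x_i − a_i)/11, with x_0 = x:
  x_0 = 29/12;  a_0 = 7;  x_1 = (x_0 − 7)/11 = -5/12
  x_1 = -5/12;  a_1 = 6;  x_2 = (x_1 − 6)/11 = -7/12
  x_2 = -7/12;  a_2 = 4;  x_3 = (x_2 − 4)/11 = -5/12
  x_3 = -5/12;  a_3 = 6;  x_4 = (x_3 − 6)/11 = -7/12
  x_4 = -7/12;  a_4 = 4;  x_5 = (x_4 − 4)/11 = -5/12
Digits: (7, 6, 4, 6, 4).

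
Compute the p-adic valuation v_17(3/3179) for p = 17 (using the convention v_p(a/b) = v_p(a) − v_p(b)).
v_17(3/3179) = -2

Factor powers of 17 from the numerator and denominator of the reduced fraction: 3 = 17^0 · 3 and 3179 = 17^2 · 11. Apply v_p(a/b) = v_p(a) − v_p(b): v_17(3/3179) = 0 − 2 = -2.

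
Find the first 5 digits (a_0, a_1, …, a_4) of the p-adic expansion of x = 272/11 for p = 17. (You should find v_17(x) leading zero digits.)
(a_0, …, a_4) = (0, 3, 3, 6, 12)

v_17(272/11) = 1, so a_0 = ... = a_0 = 0. Factor out: x = 17^1 · u with u = 16/11 a unit in ℤ_17. Expand u iteratively via a_{v+i} = u_i mod 17, u_{i+1} = (u_i − a_{v+i})/17:
  u_0 = 16/11;  a_1 = 3;  u_1 = (u_0 − 3)/17 = -1/11
  u_1 = -1/11;  a_2 = 3;  u_2 = (u_1 − 3)/17 = -2/11
  u_2 = -2/11;  a_3 = 6;  u_3 = (u_2 − 6)/17 = -4/11
  u_3 = -4/11;  a_4 = 12;  u_4 = (u_3 − 12)/17 = -8/11
Digits: (0, 3, 3, 6, 12).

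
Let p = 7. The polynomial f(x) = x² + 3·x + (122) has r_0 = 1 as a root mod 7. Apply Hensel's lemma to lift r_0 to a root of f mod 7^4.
r_3 = 1240 (mod 2401)

Hensel: r_{i+1} = r_i − f(r_i)·(f′(r_i))^{-1} mod 7^{i+2}, f′(x) = 2x + 3. Iterate:
  r_0 = 1 (mod 7)
  r_1 = 15 (mod 49)
  r_2 = 211 (mod 343)
  r_3 = 1240 (mod 2401)
Final: r = 1240 satisfies f(r) ≡ 0 mod 7^4.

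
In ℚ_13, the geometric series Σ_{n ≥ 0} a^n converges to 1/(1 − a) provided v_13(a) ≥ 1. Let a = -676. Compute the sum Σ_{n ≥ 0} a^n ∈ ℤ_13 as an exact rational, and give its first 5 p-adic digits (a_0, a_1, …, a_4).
Σ a^n = 1/(1 − a) = 1/677;  first 5 digits = (1, 0, 9, 12, 2)

v_13(a) = 2 ≥ 1, so the series converges in ℤ_13 to 1/(1 − a) = 1/(1 − (-676)) = 1/677. Expand this rational in ℤ_13: compute digits iteratively via d_i = x_i mod 13, x_{i+1} = (x_i − d_i)/13. The first 5 digits are (1, 0, 9, 12, 2).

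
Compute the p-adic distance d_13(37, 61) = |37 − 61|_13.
d_13(37, 61) = 1

Step 1 — x − y = 37 − 61 = -24. Step 2 — v_13(-24) = 0 (factor: -24 = −(13^0 · 24); the sign does not affect v_p). Step 3 — |x − y|_13 = 13^{0} = 1.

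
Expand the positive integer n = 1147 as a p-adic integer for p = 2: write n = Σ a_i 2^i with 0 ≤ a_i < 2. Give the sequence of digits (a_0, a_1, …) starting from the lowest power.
(a_0, a_1, …) = (1, 1, 0, 1, 1, 1, 1, 0, 0, 0, 1)

Repeated division by 2 gives the digits low-to-high: 1147 = 1 + 1·2^1 + 1·2^3 + 1·2^4 + 1·2^5 + 1·2^6 + 1·2^10. Digit sequence: (1, 1, 0, 1, 1, 1, 1, 0, 0, 0, 1).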